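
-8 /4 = -2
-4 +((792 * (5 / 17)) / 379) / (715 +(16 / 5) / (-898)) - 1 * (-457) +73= 5439948746206 / 10342090981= 526.00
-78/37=-2.11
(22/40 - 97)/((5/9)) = -17361/100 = -173.61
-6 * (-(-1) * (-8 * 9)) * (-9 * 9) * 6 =-209952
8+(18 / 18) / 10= 8.10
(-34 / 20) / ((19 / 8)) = -68 / 95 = -0.72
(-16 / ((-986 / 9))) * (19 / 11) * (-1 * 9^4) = -8975448 / 5423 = -1655.07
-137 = -137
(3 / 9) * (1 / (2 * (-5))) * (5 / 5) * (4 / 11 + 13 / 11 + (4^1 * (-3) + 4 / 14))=261 / 770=0.34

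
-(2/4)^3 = -1/8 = -0.12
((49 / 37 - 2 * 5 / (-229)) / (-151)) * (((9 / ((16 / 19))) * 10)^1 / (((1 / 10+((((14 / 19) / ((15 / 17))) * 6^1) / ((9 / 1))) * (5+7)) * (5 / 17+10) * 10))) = -0.00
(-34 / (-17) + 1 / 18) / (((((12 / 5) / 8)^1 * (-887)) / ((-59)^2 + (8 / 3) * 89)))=-2063675 / 71847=-28.72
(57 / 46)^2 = 3249 / 2116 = 1.54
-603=-603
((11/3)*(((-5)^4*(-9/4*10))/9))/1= -34375/6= -5729.17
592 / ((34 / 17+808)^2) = 0.00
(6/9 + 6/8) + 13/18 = 77/36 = 2.14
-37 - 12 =-49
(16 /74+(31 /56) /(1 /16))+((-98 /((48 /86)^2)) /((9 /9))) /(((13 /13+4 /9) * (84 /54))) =-28214933 /215488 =-130.94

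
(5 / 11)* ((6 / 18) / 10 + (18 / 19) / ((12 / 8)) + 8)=449 / 114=3.94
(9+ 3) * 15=180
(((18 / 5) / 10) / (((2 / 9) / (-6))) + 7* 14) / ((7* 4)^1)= 2207 / 700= 3.15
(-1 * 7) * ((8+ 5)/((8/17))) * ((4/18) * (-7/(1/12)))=10829/3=3609.67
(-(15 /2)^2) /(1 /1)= -225 /4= -56.25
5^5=3125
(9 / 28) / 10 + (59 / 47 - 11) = -127817 / 13160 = -9.71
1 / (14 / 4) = 2 / 7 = 0.29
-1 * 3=-3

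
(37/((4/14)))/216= 0.60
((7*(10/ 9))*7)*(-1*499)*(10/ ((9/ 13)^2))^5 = -3370777984199899000000/ 31381059609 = -107414409398.50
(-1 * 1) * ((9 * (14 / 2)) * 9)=-567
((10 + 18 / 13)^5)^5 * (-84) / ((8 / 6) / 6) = -682393190955689519434457543968607392786122288050108104704 / 7056410014866816666030739693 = -96705433714592486234589970000.00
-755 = -755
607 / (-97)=-607 / 97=-6.26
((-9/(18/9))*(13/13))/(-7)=9/14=0.64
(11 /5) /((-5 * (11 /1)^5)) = -1 /366025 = -0.00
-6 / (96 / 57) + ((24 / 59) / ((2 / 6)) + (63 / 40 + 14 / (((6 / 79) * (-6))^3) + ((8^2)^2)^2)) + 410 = 115458572096807 / 6881760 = 16777477.29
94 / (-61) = -94 / 61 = -1.54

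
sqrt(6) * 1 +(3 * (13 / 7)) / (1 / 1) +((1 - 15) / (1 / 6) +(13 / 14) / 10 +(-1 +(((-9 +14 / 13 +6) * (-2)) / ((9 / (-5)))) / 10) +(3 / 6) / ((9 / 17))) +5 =-133961 / 1820 +sqrt(6) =-71.16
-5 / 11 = -0.45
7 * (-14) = -98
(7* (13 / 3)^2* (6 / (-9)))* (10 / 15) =-4732 / 81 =-58.42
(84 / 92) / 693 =1 / 759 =0.00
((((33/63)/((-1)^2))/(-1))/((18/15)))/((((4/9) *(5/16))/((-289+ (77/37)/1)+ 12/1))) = 223784/259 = 864.03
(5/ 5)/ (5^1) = 1/ 5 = 0.20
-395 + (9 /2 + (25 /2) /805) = -62868 /161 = -390.48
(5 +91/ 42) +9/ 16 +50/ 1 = 2771/ 48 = 57.73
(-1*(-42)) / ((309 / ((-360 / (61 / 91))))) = -458640 / 6283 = -73.00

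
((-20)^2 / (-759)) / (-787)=400 / 597333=0.00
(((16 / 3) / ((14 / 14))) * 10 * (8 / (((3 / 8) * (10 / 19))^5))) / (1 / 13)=8438228451328 / 455625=18520117.31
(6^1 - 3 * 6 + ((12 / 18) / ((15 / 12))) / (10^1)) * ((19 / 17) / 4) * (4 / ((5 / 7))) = -119168 / 6375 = -18.69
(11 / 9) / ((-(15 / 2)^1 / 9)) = -1.47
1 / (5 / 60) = 12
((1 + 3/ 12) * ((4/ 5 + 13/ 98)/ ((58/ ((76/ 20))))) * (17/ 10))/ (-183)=-147611/ 208034400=-0.00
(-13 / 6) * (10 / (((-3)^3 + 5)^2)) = -65 / 1452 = -0.04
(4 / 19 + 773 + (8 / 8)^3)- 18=756.21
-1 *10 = -10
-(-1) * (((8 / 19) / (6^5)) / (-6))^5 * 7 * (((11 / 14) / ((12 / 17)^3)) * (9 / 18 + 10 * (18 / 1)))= -54043 / 319854237615951349605728256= -0.00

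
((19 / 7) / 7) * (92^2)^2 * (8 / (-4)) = -2722293248 / 49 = -55557005.06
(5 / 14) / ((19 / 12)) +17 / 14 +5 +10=4373 / 266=16.44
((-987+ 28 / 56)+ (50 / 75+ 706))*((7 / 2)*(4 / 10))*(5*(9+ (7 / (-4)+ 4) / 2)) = -317331 / 16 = -19833.19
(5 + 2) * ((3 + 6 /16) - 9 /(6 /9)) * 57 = -32319 /8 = -4039.88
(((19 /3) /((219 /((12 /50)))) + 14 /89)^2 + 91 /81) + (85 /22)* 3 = 599002483283377 /47012511273750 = 12.74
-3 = -3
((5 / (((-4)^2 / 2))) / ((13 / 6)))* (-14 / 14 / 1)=-15 / 52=-0.29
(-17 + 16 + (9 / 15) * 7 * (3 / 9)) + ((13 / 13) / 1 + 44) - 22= 117 / 5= 23.40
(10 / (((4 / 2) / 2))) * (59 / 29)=20.34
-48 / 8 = -6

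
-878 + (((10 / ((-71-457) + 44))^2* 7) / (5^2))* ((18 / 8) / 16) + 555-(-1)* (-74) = -1487994049 / 3748096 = -397.00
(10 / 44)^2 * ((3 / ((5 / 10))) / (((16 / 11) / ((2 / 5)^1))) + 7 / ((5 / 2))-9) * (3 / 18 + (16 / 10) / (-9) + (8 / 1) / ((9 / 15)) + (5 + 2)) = -166439 / 34848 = -4.78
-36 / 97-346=-33598 / 97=-346.37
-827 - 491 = -1318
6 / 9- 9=-25 / 3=-8.33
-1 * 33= -33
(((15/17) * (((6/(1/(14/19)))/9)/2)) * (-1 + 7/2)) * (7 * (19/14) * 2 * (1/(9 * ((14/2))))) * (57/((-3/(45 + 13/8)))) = -177175/1224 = -144.75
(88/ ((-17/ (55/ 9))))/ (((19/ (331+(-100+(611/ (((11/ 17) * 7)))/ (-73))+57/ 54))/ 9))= -5124229220/ 1485477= -3449.55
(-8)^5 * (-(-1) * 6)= -196608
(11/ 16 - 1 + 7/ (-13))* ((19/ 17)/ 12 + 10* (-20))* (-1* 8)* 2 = -185083/ 68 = -2721.81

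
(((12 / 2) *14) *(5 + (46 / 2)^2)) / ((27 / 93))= 154504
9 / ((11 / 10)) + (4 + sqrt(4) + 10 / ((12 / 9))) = 477 / 22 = 21.68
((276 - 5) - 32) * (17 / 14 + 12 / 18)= 18881 / 42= 449.55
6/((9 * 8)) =1/12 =0.08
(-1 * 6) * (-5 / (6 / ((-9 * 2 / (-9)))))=10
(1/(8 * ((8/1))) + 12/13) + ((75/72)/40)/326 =763883/813696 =0.94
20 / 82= 10 / 41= 0.24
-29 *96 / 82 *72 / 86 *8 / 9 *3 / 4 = -33408 / 1763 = -18.95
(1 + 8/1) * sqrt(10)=9 * sqrt(10)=28.46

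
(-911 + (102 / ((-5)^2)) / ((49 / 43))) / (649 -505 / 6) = -6669534 / 4151525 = -1.61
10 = 10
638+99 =737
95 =95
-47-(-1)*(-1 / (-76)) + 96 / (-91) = -48.04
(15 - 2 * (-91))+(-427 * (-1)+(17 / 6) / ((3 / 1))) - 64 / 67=752531 / 1206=623.99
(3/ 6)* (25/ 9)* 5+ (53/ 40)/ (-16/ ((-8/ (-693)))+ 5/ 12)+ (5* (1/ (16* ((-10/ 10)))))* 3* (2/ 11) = 445956311/ 65842920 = 6.77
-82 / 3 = -27.33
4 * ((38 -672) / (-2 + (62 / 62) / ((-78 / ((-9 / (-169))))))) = 11143184 / 8791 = 1267.57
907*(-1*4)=-3628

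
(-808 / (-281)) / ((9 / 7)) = 2.24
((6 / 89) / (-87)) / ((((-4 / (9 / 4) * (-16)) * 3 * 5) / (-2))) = 3 / 825920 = 0.00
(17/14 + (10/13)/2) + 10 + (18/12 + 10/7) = 1322/91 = 14.53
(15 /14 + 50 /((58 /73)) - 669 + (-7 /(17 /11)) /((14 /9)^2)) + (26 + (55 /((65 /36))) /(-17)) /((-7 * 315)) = -403592435 /665028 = -606.88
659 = 659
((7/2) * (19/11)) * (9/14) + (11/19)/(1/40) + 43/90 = 1035379/37620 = 27.52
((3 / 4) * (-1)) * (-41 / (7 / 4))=123 / 7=17.57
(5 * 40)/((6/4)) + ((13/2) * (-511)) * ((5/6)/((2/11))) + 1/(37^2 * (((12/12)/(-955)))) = -495826805/32856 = -15090.91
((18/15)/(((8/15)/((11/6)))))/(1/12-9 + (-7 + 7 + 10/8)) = -99/184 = -0.54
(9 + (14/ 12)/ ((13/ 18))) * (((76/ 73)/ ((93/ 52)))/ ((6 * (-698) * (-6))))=1748/ 7108083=0.00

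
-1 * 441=-441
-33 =-33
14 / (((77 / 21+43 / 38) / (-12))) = -19152 / 547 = -35.01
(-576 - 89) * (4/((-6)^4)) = -665/324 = -2.05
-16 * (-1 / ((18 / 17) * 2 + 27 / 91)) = 24752 / 3735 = 6.63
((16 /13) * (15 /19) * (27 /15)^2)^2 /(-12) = -1259712 /1525225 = -0.83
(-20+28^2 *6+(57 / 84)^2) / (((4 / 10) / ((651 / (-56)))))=-1707766905 / 12544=-136142.13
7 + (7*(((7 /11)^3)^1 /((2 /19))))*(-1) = -26985 /2662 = -10.14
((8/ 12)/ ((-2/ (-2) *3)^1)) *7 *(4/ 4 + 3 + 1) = 70/ 9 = 7.78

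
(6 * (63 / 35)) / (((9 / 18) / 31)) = 3348 / 5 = 669.60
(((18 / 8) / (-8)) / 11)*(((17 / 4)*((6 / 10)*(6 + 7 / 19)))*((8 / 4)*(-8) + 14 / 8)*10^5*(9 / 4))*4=85201875 / 16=5325117.19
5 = 5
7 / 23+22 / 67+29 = 45664 / 1541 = 29.63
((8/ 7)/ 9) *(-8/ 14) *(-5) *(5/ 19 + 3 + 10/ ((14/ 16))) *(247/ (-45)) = -812864/ 27783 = -29.26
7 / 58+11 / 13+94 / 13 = 6181 / 754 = 8.20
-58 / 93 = -0.62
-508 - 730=-1238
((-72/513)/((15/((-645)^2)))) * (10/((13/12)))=-8875200/247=-35931.98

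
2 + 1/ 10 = 21/ 10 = 2.10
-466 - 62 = -528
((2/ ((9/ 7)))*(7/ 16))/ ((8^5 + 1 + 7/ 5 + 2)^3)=6125/ 316786926457434816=0.00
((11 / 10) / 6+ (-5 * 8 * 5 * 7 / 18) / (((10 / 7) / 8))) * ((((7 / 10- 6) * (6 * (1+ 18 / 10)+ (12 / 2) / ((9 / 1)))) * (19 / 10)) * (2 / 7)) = 10337939539 / 472500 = 21879.24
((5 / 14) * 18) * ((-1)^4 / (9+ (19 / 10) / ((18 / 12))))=675 / 1078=0.63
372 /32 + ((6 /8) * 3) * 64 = 1245 /8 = 155.62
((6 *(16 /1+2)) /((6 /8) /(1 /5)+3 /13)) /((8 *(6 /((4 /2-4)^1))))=-26 /23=-1.13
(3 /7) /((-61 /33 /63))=-891 /61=-14.61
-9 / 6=-3 / 2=-1.50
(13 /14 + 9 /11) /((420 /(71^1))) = 19099 /64680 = 0.30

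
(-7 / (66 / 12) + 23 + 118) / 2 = 1537 / 22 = 69.86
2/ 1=2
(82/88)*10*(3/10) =123/44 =2.80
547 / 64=8.55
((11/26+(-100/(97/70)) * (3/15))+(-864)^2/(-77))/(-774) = 1885383553/150306156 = 12.54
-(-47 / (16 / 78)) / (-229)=-1833 / 1832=-1.00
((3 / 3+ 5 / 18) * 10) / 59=115 / 531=0.22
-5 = -5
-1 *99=-99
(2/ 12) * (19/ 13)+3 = 253/ 78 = 3.24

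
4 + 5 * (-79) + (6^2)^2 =905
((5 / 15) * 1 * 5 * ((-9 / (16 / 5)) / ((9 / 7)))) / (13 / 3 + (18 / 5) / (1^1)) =-0.46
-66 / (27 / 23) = -56.22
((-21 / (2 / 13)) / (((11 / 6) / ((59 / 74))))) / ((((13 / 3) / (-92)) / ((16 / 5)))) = 8207136 / 2035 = 4032.99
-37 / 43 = -0.86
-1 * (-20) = 20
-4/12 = -1/3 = -0.33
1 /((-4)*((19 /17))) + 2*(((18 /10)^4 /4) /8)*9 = 1079431 /190000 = 5.68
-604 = -604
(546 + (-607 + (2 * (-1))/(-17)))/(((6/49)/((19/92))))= -13965/136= -102.68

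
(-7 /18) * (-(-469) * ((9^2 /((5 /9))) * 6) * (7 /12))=-1861461 /20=-93073.05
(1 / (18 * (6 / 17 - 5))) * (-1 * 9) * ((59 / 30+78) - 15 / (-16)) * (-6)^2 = 990267 / 3160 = 313.38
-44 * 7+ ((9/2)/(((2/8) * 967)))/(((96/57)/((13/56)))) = -266858833/866432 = -308.00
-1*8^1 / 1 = -8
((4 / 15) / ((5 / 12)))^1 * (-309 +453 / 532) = -131148 / 665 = -197.22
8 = 8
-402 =-402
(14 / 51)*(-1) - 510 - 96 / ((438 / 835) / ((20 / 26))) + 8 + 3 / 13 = -31112015 / 48399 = -642.82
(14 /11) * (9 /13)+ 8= 1270 /143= 8.88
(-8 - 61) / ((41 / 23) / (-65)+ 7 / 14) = -68770 / 471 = -146.01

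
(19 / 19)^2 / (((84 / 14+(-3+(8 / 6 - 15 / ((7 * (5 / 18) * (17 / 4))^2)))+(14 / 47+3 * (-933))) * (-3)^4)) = -3327835 / 753294266874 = -0.00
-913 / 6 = -152.17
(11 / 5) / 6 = 11 / 30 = 0.37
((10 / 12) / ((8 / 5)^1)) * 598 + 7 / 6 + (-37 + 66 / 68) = 37617 / 136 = 276.60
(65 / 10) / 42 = 13 / 84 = 0.15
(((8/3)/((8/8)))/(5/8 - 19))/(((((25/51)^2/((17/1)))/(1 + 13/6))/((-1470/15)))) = 5974208/1875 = 3186.24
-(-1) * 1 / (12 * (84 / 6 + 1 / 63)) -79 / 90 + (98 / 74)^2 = 191913979 / 217588860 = 0.88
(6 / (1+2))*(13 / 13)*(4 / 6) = 4 / 3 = 1.33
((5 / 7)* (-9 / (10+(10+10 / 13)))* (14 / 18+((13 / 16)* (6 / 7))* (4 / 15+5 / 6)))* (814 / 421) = -41169271 / 44558640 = -0.92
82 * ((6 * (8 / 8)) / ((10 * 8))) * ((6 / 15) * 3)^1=369 / 50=7.38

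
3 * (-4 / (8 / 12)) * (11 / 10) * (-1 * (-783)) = -77517 / 5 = -15503.40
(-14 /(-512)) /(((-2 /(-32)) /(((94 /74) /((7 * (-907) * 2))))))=-47 /1073888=-0.00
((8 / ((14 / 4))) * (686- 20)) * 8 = 85248 / 7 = 12178.29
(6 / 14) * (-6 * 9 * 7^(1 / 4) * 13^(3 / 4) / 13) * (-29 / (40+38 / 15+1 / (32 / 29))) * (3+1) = 311040 * 13^(3 / 4) * 7^(1 / 4) / 65429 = 52.94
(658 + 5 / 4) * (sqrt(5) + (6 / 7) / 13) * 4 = 15822 / 91 + 2637 * sqrt(5) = 6070.38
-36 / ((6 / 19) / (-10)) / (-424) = -285 / 106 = -2.69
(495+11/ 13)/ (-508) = -3223/ 3302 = -0.98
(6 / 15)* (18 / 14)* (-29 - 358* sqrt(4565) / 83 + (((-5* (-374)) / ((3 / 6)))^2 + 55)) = 251777268 / 35 - 6444* sqrt(4565) / 2905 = 7193486.35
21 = 21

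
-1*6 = -6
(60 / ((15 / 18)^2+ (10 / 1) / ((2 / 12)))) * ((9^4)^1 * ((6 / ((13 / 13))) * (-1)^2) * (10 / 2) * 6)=510183360 / 437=1167467.64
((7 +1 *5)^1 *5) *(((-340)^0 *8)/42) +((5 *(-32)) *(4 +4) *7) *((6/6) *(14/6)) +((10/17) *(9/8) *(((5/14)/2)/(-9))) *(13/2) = -238708175/11424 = -20895.32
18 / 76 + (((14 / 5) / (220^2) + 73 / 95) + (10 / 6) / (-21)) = 134112679 / 144837000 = 0.93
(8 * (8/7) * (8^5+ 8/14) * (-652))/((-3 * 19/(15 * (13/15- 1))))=-6381045760/931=-6853969.67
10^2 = 100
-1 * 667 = -667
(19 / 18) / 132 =0.01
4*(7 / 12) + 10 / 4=29 / 6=4.83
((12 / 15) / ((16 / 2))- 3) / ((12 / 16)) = -3.87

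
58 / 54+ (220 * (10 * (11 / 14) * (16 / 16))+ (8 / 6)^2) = 327239 / 189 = 1731.42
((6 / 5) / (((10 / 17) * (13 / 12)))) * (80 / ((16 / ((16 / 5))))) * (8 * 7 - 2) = 528768 / 325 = 1626.98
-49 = -49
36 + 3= 39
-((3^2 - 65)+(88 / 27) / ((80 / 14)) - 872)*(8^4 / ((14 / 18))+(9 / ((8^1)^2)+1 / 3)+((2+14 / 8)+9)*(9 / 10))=4440917481611 / 907200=4895191.23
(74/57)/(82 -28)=37/1539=0.02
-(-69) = 69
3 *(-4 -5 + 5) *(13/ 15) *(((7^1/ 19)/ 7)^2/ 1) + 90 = 162398/ 1805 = 89.97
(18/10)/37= 9/185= 0.05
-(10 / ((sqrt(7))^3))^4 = -10000 / 117649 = -0.08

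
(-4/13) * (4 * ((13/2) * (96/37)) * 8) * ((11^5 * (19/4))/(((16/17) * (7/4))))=-19975477632/259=-77125396.26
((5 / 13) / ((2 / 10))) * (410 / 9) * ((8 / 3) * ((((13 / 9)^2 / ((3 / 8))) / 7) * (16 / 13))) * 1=10496000 / 45927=228.54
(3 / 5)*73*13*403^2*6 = 2774270538 / 5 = 554854107.60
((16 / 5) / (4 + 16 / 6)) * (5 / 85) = 12 / 425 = 0.03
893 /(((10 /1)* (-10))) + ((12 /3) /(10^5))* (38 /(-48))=-5358019 /600000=-8.93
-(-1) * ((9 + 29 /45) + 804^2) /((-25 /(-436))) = 12682871144 /1125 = 11273663.24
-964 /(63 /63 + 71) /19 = -241 /342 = -0.70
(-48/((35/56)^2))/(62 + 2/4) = -6144/3125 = -1.97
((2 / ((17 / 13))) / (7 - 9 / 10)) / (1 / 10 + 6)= 2600 / 63257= 0.04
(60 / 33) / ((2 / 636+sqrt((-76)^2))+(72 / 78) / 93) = 2563080 / 107155169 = 0.02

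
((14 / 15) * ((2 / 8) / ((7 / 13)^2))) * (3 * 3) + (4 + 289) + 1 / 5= 21031 / 70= 300.44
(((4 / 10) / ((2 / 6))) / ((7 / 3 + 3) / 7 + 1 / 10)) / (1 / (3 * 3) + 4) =2268 / 6697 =0.34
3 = 3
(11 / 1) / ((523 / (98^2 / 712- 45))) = -61699 / 93094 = -0.66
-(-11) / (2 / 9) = 99 / 2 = 49.50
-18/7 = -2.57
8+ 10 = 18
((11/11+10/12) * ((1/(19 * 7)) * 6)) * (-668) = -7348/133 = -55.25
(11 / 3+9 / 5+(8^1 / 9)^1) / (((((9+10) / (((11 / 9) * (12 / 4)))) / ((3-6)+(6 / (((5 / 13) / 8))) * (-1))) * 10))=-111683 / 7125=-15.67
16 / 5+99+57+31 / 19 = 15279 / 95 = 160.83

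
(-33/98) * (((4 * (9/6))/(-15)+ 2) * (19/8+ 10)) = -3267/490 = -6.67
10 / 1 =10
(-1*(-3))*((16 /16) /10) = 3 /10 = 0.30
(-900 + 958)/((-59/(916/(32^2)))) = -0.88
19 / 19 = 1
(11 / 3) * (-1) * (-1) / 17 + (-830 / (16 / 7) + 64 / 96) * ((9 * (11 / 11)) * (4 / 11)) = -1330705 / 1122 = -1186.01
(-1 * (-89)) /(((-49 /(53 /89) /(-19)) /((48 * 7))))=48336 /7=6905.14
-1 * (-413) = 413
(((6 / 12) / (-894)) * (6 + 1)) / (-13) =7 / 23244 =0.00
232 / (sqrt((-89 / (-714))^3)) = 165648 * sqrt(63546) / 7921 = 5271.70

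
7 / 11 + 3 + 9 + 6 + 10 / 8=875 / 44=19.89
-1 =-1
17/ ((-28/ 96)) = -408/ 7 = -58.29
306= 306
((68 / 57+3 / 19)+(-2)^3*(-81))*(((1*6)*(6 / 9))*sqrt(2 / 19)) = 148052*sqrt(38) / 1083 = 842.71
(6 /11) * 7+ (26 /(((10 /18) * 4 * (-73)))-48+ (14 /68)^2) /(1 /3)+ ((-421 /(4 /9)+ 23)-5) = -1241309532 /1160335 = -1069.79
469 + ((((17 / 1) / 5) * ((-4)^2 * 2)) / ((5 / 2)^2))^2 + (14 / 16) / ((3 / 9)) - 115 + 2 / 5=82507933 / 125000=660.06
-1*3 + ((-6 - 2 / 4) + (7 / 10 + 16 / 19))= -756 / 95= -7.96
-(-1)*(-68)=-68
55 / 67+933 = 62566 / 67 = 933.82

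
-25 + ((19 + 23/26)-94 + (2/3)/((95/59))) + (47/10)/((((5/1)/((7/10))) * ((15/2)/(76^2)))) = 125984321/308750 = 408.05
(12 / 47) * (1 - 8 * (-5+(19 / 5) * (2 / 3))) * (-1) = -5.29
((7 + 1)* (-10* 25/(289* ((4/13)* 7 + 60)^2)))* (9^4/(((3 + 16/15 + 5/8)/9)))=-37422303750/1659774107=-22.55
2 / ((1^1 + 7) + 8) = 1 / 8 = 0.12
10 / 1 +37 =47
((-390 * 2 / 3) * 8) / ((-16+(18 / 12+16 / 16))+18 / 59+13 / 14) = 429520 / 2533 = 169.57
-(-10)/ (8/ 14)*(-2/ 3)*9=-105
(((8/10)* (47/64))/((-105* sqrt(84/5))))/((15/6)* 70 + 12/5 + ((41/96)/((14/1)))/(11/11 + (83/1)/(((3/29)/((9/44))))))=-68291* sqrt(105)/90938598870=-0.00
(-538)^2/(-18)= -144722/9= -16080.22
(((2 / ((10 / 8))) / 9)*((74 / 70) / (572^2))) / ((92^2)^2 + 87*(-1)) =37 / 4614593082249150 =0.00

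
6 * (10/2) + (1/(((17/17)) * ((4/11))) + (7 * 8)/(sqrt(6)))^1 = 28 * sqrt(6)/3 + 131/4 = 55.61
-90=-90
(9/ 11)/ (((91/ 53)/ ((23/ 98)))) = 10971/ 98098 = 0.11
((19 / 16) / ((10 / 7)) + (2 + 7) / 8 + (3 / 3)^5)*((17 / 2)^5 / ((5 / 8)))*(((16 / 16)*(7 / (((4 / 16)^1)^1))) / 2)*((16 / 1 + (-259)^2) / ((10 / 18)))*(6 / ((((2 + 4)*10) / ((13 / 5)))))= 36905640937087923 / 400000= 92264102342.72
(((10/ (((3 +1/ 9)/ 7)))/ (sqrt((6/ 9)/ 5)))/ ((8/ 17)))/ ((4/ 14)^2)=37485*sqrt(30)/ 128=1604.01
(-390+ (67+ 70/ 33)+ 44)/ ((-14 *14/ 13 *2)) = 118781/ 12936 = 9.18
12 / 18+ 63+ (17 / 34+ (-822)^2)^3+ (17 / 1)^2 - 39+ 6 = 7403602801253336899 / 24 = 308483450052222370.79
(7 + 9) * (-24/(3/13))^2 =173056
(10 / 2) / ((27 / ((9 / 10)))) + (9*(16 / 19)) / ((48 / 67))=1225 / 114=10.75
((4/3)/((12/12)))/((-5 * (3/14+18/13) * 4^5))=-91/558720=-0.00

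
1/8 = 0.12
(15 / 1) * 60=900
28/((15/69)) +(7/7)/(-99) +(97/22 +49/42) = 66511/495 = 134.37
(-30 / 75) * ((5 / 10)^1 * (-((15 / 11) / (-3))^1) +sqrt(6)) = -2 * sqrt(6) / 5-1 / 11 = -1.07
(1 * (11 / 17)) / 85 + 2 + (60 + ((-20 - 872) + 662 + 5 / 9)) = -2177516 / 13005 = -167.44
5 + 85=90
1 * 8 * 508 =4064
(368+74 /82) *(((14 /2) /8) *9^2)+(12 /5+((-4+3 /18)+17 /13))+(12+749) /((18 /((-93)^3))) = -2173378751351 /63960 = -33980280.67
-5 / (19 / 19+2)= -5 / 3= -1.67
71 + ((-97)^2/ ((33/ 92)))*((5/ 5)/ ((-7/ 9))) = -33654.77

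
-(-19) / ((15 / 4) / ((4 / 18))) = 152 / 135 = 1.13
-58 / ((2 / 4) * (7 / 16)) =-1856 / 7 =-265.14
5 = 5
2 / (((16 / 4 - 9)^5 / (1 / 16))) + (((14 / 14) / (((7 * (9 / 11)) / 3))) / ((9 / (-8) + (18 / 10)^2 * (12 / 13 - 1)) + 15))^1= 714256033 / 18599175000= 0.04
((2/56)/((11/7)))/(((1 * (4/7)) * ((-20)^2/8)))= 7/8800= 0.00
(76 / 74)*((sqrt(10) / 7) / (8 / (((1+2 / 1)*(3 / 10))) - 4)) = 171*sqrt(10) / 5698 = 0.09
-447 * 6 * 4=-10728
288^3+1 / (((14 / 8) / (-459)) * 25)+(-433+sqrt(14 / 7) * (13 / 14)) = 13 * sqrt(2) / 14+4180299989 / 175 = 23887429.82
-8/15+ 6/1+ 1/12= 111/20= 5.55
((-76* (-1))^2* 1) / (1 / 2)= 11552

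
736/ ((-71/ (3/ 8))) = -276/ 71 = -3.89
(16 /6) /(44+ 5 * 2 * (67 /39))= 52 /1193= 0.04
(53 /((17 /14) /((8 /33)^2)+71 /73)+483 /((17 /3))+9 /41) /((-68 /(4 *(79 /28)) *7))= -3424663369091 /1643176308130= -2.08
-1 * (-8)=8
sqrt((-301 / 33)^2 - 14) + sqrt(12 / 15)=2 * sqrt(5) / 5 + sqrt(75355) / 33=9.21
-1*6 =-6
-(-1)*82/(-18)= -41/9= -4.56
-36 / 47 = -0.77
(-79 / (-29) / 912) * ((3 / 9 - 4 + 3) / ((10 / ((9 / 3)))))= -79 / 132240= -0.00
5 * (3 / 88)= 0.17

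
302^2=91204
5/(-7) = -5/7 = -0.71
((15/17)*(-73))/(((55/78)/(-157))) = 14341.57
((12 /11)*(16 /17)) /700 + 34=1112698 /32725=34.00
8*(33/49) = 264/49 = 5.39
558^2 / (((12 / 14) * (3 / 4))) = 484344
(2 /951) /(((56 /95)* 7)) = 95 /186396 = 0.00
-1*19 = -19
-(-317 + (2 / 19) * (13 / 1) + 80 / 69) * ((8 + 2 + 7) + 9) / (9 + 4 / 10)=53595490 / 61617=869.82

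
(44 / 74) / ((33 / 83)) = 166 / 111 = 1.50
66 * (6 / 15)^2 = 264 / 25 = 10.56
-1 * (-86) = 86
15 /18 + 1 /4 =13 /12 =1.08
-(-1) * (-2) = -2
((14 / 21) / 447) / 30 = 1 / 20115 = 0.00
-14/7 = -2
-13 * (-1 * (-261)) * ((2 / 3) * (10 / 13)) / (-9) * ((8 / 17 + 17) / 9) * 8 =51040 / 17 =3002.35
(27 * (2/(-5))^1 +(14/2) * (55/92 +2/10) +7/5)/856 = -351/78752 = -0.00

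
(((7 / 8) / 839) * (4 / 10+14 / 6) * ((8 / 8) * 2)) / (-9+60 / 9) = -41 / 16780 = -0.00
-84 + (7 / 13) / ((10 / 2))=-5453 / 65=-83.89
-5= -5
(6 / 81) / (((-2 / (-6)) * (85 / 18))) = 0.05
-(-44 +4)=40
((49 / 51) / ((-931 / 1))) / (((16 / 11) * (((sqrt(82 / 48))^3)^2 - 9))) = 288 / 1629535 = 0.00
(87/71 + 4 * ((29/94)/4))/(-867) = -10237/5786358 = -0.00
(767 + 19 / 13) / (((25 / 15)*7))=65.87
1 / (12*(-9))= -1 / 108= -0.01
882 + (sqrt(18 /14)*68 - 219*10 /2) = -213 + 204*sqrt(7) /7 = -135.90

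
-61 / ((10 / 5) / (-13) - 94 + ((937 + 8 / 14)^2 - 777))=-38857 / 559393672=-0.00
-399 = -399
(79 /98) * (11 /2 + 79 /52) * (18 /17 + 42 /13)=6833895 /281554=24.27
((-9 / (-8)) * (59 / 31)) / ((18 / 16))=59 / 31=1.90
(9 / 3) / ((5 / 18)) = 54 / 5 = 10.80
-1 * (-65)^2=-4225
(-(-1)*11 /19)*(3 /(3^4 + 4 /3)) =99 /4693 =0.02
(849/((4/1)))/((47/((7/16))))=1.98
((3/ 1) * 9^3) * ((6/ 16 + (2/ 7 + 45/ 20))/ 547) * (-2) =-356481/ 15316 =-23.28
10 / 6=5 / 3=1.67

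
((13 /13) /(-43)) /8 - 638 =-219473 /344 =-638.00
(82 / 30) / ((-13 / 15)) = -41 / 13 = -3.15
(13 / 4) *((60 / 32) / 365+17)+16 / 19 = 2490333 / 44384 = 56.11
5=5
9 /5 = 1.80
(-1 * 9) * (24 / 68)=-54 / 17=-3.18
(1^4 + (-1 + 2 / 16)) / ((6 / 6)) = 1 / 8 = 0.12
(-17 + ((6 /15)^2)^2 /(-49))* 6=-3123846 /30625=-102.00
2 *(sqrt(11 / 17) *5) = 8.04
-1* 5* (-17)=85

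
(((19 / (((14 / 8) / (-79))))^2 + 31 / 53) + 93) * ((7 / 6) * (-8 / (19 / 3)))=-7643151552 / 7049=-1084288.77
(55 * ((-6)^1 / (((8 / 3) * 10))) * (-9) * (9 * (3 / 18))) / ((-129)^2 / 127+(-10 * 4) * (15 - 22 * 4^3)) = 339471 / 113489296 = 0.00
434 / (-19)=-434 / 19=-22.84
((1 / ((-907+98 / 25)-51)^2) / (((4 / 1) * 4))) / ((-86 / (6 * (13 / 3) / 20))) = -0.00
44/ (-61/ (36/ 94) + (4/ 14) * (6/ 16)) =-11088/ 40111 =-0.28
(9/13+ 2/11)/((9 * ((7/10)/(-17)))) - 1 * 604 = -5462686/9009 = -606.36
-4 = -4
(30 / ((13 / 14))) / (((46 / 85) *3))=5950 / 299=19.90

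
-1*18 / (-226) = 9 / 113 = 0.08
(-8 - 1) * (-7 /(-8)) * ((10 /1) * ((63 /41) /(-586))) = 19845 /96104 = 0.21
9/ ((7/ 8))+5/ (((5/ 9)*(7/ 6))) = 18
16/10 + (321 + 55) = 1888/5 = 377.60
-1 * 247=-247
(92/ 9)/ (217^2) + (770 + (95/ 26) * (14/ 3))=4336191761/ 5509413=787.05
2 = 2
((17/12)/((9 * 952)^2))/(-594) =-1/30780642816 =-0.00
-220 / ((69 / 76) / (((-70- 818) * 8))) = 39592960 / 23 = 1721433.04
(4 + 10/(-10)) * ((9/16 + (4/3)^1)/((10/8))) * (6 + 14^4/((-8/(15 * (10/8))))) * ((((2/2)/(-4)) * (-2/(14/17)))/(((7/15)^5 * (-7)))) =6043702055625/3764768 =1605331.87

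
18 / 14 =9 / 7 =1.29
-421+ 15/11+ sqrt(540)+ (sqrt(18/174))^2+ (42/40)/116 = -369181/880+ 6*sqrt(15) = -396.29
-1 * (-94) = 94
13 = 13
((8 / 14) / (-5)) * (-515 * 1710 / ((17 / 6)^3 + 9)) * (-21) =-456528960 / 6857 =-66578.53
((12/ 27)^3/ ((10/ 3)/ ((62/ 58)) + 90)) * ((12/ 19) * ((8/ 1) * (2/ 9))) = 31744/ 29987415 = 0.00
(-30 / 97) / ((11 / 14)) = -420 / 1067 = -0.39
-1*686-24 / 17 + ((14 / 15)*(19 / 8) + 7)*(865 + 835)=764027 / 51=14980.92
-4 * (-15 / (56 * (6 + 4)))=3 / 28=0.11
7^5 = 16807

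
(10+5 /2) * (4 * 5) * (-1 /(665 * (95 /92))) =-920 /2527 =-0.36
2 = 2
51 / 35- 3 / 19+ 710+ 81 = 526879 / 665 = 792.30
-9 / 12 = -3 / 4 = -0.75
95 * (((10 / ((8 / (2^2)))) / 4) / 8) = 475 / 32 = 14.84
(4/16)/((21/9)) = 3/28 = 0.11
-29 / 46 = -0.63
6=6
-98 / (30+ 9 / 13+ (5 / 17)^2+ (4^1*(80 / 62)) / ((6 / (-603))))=5706883 / 28413922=0.20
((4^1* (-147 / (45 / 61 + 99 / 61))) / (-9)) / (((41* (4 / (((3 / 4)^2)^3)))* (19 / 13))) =1049139 / 51052544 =0.02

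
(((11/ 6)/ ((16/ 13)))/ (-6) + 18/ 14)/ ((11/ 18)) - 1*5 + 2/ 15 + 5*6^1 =991673/ 36960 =26.83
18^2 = 324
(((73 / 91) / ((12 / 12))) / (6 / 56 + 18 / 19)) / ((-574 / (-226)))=626924 / 2093091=0.30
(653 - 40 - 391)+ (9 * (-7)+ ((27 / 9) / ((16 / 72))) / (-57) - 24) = 5121 / 38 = 134.76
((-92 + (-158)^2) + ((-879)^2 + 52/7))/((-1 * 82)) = -5582643/574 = -9725.86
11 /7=1.57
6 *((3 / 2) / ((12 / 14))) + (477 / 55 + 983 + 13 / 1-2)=1013.17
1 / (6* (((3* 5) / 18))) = 1 / 5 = 0.20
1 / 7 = 0.14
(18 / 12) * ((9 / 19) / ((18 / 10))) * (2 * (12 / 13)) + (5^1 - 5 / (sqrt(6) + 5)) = 5 * sqrt(6) / 19 + 1090 / 247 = 5.06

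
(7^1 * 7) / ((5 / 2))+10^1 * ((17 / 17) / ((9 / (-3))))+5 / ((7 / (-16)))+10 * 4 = 4708 / 105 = 44.84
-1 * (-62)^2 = -3844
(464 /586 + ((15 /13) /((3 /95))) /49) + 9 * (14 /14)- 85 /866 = 1687321963 /161631106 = 10.44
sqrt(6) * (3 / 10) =3 * sqrt(6) / 10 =0.73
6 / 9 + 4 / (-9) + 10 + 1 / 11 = 1021 / 99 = 10.31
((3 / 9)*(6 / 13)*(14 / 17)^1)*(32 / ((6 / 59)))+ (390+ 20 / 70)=430.15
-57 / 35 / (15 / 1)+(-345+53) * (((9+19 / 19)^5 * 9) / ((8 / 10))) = -57487500019 / 175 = -328500000.11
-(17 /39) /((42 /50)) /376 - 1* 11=-3387809 /307944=-11.00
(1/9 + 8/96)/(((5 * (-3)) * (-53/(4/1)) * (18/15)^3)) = 175/309096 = 0.00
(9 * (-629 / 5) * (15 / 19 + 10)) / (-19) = 642.94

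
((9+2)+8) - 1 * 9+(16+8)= 34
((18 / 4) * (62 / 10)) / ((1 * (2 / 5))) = 279 / 4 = 69.75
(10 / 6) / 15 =0.11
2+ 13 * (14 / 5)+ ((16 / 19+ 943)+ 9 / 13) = 1213924 / 1235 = 982.93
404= 404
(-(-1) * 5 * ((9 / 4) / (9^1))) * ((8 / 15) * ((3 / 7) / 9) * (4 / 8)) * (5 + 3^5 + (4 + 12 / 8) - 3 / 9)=4.02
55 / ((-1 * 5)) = -11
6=6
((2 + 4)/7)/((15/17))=34/35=0.97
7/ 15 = 0.47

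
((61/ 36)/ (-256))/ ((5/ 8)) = -61/ 5760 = -0.01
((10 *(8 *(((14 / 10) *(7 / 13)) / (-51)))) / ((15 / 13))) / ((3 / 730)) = -114464 / 459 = -249.38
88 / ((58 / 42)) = 1848 / 29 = 63.72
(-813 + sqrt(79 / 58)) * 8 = -6504 + 4 * sqrt(4582) / 29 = -6494.66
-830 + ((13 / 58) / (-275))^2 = -211154074831 / 254402500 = -830.00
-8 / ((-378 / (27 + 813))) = 160 / 9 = 17.78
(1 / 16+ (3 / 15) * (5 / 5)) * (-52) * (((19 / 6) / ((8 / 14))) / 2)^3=-214089967 / 737280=-290.38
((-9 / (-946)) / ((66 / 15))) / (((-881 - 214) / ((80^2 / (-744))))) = 200 / 11774389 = 0.00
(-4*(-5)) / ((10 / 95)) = 190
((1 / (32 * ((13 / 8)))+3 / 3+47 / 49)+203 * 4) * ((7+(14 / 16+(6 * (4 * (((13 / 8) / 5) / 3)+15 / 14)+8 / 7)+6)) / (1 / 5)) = 13964356461 / 142688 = 97866.37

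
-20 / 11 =-1.82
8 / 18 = 4 / 9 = 0.44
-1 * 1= -1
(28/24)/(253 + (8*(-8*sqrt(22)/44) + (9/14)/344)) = 1298855936*sqrt(22)/48957410445201 + 225921423112/48957410445201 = 0.00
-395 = -395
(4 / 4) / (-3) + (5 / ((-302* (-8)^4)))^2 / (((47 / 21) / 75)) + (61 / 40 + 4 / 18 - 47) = -147528762087765661 / 3236265575055360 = -45.59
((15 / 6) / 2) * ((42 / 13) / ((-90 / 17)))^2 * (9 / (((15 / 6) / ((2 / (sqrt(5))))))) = 14161 * sqrt(5) / 21125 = 1.50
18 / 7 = 2.57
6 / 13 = 0.46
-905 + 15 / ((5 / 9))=-878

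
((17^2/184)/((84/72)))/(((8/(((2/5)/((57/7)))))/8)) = 289/4370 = 0.07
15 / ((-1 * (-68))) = 15 / 68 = 0.22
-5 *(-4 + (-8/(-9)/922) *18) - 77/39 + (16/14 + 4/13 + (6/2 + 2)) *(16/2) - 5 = 8122964/125853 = 64.54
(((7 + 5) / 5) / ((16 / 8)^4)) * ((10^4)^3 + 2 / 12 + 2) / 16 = 6000000000013 / 640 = 9375000000.02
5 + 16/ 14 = 43/ 7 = 6.14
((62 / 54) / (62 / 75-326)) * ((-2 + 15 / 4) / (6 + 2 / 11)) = -8525 / 8528832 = -0.00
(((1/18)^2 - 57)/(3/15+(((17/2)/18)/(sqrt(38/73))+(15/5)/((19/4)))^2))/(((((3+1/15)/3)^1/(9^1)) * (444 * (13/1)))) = -21627493048369575/90029105635184807+330476050764000 * sqrt(2774)/90029105635184807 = -0.05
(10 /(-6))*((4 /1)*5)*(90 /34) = -1500 /17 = -88.24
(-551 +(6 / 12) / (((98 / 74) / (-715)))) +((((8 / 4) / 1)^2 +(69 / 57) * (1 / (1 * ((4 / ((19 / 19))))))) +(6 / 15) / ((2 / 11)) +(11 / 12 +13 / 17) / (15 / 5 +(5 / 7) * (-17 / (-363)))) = -1985807385421 / 2439890320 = -813.89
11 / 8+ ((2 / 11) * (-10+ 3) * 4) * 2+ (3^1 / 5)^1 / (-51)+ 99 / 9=16317 / 7480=2.18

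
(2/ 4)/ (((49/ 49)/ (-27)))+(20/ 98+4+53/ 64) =-26555/ 3136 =-8.47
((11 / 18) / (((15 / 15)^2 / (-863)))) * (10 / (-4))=47465 / 36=1318.47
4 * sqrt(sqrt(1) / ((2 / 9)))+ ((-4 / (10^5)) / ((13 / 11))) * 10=-11 / 32500+ 6 * sqrt(2)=8.48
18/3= 6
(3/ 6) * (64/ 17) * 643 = 20576/ 17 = 1210.35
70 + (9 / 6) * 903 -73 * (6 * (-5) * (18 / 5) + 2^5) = 13945 / 2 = 6972.50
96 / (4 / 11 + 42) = 528 / 233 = 2.27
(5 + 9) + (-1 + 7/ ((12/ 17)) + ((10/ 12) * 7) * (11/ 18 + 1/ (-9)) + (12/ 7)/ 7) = 7667/ 294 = 26.08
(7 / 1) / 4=7 / 4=1.75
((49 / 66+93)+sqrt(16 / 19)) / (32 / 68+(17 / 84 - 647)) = -1472506 / 10152505 - 5712* sqrt(19) / 17536145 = -0.15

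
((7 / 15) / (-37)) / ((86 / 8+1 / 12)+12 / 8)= -7 / 6845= -0.00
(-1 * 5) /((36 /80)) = -100 /9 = -11.11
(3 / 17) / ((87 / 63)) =63 / 493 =0.13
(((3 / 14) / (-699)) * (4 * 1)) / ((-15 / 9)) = 6 / 8155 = 0.00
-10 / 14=-5 / 7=-0.71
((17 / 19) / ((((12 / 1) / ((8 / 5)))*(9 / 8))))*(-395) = -21488 / 513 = -41.89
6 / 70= 3 / 35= 0.09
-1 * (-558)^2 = -311364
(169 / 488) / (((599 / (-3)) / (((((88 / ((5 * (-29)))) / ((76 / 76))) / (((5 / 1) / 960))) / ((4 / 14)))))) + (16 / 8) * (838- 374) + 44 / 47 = 231493591268 / 249013285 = 929.64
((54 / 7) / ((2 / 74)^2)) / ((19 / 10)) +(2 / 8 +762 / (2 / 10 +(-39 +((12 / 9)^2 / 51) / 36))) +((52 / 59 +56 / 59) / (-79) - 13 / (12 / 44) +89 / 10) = 81973581615536549 / 14903836761660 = 5500.17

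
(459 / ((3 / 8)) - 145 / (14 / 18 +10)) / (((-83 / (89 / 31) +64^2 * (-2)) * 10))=-3483549 / 236570390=-0.01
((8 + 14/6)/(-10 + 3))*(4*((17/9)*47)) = -524.21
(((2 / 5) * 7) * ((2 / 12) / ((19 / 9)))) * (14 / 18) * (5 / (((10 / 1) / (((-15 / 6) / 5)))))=-49 / 1140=-0.04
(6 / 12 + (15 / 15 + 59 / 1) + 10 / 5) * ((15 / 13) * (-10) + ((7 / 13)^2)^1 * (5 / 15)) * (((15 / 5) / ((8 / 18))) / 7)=-6526125 / 9464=-689.57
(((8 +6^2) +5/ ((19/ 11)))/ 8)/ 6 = 297/ 304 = 0.98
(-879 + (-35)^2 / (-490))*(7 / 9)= -685.61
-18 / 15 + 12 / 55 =-54 / 55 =-0.98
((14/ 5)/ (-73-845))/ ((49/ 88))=-88/ 16065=-0.01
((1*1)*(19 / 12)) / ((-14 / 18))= -2.04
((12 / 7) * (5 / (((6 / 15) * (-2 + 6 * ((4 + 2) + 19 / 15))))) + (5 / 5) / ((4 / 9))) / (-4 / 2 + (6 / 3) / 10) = -3355 / 2184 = -1.54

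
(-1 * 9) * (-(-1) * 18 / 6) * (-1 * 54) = 1458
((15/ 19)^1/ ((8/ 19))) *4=15/ 2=7.50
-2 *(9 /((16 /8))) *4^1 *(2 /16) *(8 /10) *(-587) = 10566 /5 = 2113.20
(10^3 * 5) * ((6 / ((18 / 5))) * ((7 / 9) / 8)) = 21875 / 27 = 810.19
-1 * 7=-7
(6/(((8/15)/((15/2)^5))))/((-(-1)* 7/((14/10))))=6834375/128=53393.55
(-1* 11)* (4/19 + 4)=-880/19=-46.32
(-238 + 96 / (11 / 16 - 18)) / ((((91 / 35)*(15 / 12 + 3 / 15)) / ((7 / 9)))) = -47223400 / 939861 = -50.25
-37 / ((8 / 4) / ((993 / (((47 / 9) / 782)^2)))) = -411930345.41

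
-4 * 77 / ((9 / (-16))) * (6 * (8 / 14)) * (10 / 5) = 11264 / 3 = 3754.67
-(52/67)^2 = -2704/4489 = -0.60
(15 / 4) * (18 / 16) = 135 / 32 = 4.22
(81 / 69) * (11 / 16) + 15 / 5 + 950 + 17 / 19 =6675275 / 6992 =954.70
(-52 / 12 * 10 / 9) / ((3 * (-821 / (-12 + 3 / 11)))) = -5590 / 243837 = -0.02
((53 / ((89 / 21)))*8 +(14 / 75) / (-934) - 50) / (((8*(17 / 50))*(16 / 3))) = 156000727 / 45220544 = 3.45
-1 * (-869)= 869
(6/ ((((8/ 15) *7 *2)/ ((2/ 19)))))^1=45/ 532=0.08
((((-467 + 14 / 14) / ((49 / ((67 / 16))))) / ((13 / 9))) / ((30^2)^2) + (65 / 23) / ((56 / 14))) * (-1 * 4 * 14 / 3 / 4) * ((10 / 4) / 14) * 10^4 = -37262704735 / 6329232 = -5887.40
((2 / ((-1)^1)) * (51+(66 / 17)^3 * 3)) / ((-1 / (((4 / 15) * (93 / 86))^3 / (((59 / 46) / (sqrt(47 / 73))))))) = 24404952122976 * sqrt(3431) / 210298907067125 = 6.80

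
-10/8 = -5/4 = -1.25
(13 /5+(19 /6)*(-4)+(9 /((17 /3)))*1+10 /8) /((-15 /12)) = 7373 /1275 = 5.78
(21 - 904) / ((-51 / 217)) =191611 / 51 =3757.08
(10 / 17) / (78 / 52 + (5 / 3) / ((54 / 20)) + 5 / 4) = 3240 / 18547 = 0.17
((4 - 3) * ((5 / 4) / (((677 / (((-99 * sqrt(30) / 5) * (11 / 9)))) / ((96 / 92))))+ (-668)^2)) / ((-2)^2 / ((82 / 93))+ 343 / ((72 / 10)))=658626624 / 77011 - 97416 * sqrt(30) / 109012571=8552.37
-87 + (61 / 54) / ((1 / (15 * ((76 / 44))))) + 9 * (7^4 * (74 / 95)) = 315529123 / 18810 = 16774.54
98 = 98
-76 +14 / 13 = -974 / 13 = -74.92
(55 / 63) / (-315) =-11 / 3969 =-0.00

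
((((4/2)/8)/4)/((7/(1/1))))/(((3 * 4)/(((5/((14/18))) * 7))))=15/448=0.03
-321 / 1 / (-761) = 321 / 761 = 0.42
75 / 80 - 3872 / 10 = -30901 / 80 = -386.26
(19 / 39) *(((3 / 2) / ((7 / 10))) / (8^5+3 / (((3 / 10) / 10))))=95 / 2990988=0.00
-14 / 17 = -0.82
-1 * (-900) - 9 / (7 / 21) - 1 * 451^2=-202528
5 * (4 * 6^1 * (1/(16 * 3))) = 5/2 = 2.50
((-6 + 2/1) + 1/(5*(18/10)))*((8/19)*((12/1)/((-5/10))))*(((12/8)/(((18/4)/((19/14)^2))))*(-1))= -1520/63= -24.13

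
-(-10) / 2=5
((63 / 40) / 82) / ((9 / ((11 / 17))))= 77 / 55760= 0.00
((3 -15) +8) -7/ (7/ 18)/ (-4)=1/ 2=0.50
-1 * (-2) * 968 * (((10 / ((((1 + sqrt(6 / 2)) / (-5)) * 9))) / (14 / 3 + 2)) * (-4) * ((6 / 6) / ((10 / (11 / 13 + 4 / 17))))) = -231352 / 663 + 231352 * sqrt(3) / 663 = 255.45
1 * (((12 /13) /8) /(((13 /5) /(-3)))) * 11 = -495 /338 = -1.46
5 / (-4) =-5 / 4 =-1.25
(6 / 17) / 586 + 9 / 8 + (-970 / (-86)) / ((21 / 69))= 458005193 / 11994248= 38.19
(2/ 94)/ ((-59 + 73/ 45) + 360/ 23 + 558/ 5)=207/ 679808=0.00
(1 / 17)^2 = 1 / 289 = 0.00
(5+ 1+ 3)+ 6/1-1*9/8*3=93/8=11.62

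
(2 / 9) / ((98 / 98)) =2 / 9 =0.22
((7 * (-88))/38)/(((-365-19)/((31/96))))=2387/175104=0.01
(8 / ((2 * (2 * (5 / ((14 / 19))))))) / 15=28 / 1425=0.02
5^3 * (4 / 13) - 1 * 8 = 396 / 13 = 30.46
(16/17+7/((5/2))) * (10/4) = 159/17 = 9.35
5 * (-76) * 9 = -3420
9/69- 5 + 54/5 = 682/115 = 5.93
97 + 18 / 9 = 99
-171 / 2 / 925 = -171 / 1850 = -0.09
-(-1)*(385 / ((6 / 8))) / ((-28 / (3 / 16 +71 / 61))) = -72545 / 2928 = -24.78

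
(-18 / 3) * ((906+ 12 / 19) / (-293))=103356 / 5567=18.57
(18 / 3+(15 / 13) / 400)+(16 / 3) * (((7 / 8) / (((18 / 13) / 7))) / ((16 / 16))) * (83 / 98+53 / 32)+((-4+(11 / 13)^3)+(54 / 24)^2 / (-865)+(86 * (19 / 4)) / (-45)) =17267334269 / 328389984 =52.58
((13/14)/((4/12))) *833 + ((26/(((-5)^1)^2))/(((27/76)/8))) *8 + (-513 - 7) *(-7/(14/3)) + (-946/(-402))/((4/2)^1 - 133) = 38957405681/11848950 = 3287.84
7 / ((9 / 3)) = 7 / 3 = 2.33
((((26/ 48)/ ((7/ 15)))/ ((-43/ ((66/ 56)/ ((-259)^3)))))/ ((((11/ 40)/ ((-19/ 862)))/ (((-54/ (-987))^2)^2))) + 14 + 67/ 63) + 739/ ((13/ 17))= 21226475729801234239046376764/ 21627710694753722745379011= 981.45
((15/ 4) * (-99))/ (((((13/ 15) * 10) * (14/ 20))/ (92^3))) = -47651854.95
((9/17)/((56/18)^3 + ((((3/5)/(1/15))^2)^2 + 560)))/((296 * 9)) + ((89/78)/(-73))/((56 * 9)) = -291576457603/9410220118497744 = -0.00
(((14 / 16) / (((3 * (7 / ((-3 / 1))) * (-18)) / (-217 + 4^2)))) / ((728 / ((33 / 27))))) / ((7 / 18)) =-737 / 122304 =-0.01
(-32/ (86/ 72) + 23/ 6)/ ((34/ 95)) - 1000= -9334685/ 8772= -1064.15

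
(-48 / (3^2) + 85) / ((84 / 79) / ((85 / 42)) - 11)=-1604885 / 211011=-7.61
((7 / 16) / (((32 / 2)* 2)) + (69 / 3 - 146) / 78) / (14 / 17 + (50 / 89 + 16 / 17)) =-3148553 / 4685824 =-0.67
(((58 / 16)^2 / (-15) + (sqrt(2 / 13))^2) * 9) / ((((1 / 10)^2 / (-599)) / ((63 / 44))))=557457.79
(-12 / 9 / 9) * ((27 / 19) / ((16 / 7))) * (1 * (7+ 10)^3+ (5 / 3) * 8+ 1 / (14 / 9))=-206933 / 456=-453.80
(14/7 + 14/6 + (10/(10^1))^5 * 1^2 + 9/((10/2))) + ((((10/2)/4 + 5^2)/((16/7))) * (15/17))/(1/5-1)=-361211/65280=-5.53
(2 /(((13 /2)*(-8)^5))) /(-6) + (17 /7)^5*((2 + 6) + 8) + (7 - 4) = 14548290568615 /10739269632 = 1354.68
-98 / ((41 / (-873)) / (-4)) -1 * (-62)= -8284.73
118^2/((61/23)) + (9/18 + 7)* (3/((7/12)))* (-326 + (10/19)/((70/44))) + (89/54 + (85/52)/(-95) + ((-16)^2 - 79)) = -568735602821/79734564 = -7132.86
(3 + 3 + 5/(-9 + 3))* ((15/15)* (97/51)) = 3007/306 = 9.83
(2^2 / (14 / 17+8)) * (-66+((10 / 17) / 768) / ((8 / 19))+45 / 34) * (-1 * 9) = 3377569 / 12800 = 263.87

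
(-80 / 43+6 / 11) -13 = -6771 / 473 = -14.32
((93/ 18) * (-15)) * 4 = -310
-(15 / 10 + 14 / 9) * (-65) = 3575 / 18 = 198.61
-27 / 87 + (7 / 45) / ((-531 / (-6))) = -71279 / 230985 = -0.31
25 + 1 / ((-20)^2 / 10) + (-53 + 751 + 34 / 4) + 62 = 31741 / 40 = 793.52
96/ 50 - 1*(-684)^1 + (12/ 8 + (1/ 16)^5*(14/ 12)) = 108121817263/ 157286400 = 687.42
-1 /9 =-0.11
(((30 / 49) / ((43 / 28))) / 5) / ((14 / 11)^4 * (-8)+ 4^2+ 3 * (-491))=-351384 / 6513418765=-0.00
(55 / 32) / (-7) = -55 / 224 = -0.25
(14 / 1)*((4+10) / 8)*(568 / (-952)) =-497 / 34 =-14.62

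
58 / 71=0.82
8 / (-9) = -8 / 9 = -0.89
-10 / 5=-2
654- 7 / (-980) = 91561 / 140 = 654.01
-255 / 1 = -255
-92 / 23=-4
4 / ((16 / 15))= 15 / 4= 3.75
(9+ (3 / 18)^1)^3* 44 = 1830125 / 54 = 33891.20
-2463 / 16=-153.94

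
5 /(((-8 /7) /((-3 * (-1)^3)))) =-105 /8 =-13.12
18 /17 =1.06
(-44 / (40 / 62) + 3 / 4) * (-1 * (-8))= -2698 / 5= -539.60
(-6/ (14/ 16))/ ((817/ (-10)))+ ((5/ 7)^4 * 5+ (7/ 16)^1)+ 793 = 794.82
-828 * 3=-2484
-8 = -8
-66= -66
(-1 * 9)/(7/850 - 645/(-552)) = -234600/30673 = -7.65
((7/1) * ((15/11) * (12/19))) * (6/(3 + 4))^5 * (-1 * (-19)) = 1399680/26411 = 53.00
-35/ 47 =-0.74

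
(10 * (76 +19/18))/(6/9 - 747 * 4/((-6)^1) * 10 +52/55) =381425/2465898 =0.15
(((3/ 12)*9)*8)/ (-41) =-18/ 41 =-0.44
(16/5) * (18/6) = 48/5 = 9.60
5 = 5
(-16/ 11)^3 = -4096/ 1331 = -3.08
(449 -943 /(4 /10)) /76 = -3817 /152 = -25.11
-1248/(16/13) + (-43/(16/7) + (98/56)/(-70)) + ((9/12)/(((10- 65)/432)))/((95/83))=-1037.98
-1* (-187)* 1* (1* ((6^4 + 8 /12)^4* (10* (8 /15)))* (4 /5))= 548087606101376000 /243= 2255504551857514.40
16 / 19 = 0.84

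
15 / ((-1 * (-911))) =15 / 911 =0.02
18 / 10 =9 / 5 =1.80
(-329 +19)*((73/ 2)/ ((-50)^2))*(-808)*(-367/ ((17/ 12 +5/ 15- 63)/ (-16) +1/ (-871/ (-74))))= -9351905650048/ 27266375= -342983.09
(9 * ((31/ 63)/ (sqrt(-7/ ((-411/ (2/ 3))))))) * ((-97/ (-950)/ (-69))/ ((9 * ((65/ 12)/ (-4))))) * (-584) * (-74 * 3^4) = 14034655296 * sqrt(1918)/ 34796125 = 17664.25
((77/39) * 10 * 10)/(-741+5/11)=-42350/158847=-0.27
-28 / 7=-4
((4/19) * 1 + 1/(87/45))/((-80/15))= -1203/8816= -0.14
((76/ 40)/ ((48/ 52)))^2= 61009/ 14400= 4.24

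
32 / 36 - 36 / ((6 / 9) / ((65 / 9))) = -3502 / 9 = -389.11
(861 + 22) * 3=2649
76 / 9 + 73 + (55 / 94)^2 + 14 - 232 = -10832219 / 79524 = -136.21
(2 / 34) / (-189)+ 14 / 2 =22490 / 3213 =7.00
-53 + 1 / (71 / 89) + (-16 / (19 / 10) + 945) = 1193639 / 1349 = 884.83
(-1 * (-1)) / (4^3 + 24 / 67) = 67 / 4312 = 0.02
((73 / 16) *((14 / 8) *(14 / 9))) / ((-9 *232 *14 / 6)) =-511 / 200448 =-0.00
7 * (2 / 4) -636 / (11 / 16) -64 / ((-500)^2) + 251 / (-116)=-18417364479 / 19937500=-923.75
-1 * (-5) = 5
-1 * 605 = -605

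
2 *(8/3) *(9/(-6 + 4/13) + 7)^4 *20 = 517139232020/5622483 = 91977.02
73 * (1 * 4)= 292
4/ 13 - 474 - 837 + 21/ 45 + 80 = -1230.23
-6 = -6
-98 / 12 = -49 / 6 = -8.17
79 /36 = 2.19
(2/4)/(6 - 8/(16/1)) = 0.09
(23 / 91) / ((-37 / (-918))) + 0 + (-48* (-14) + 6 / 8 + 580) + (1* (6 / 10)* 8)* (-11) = 81226913 / 67340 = 1206.22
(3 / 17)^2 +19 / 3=5518 / 867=6.36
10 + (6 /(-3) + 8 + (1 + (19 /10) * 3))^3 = 2058383 /1000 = 2058.38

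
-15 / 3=-5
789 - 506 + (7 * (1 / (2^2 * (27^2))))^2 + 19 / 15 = 12085677173 / 42515280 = 284.27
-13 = -13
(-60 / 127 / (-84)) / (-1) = -5 / 889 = -0.01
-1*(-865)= 865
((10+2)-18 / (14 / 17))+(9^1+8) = 50 / 7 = 7.14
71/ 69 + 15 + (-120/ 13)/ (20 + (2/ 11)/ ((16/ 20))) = 1243210/ 79833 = 15.57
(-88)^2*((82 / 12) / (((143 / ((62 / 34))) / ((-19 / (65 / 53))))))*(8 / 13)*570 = -136959218176 / 37349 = -3667011.65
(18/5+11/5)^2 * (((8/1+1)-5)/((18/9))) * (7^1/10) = 5887/125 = 47.10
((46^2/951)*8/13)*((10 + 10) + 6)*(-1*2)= -67712/951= -71.20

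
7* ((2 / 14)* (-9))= -9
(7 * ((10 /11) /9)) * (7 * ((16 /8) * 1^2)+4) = 140 /11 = 12.73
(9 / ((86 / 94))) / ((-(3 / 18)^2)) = -354.14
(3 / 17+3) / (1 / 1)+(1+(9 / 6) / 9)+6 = 10.34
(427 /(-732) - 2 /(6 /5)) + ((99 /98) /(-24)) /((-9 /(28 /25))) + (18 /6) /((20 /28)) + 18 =20953 /1050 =19.96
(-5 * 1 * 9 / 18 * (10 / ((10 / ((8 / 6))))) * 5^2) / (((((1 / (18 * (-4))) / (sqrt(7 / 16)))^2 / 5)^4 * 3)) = -459356342760000000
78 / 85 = 0.92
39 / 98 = 0.40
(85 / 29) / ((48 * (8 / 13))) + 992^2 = 10958537809 / 11136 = 984064.10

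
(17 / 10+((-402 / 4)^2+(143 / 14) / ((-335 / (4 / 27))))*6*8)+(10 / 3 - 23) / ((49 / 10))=484809.47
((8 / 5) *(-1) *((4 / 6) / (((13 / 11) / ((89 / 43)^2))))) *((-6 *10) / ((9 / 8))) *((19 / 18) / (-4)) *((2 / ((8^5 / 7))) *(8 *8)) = -1.49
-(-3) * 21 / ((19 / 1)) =3.32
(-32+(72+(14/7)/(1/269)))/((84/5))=34.40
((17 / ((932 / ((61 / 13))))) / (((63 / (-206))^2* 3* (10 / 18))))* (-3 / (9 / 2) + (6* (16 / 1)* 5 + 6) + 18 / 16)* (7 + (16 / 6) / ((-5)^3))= 13445402539087 / 7213260600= 1863.98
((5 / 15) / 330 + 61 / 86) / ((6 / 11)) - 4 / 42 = 98093 / 81270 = 1.21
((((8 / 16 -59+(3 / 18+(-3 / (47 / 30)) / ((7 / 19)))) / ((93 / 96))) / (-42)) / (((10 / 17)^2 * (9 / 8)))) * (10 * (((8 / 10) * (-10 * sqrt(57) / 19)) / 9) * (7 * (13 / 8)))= -3015458368 * sqrt(57) / 141266349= -161.16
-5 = -5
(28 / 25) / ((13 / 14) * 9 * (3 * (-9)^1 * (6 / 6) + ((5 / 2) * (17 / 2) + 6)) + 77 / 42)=4704 / 16475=0.29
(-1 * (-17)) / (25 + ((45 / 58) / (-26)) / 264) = 0.68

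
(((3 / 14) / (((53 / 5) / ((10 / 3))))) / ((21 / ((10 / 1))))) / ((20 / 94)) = 1175 / 7791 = 0.15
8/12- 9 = -25/3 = -8.33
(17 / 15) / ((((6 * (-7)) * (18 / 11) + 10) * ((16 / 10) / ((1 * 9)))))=-0.11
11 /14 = 0.79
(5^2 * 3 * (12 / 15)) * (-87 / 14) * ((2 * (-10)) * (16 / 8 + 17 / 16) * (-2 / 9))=-5075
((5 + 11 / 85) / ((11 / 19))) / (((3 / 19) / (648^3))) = 14275701356544 / 935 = 15268129793.10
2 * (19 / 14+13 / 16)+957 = 53835 / 56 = 961.34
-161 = -161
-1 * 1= -1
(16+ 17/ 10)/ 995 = 177/ 9950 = 0.02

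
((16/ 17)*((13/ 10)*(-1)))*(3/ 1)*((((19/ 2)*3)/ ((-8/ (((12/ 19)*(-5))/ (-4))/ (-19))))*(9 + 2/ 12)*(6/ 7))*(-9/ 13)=253935/ 238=1066.95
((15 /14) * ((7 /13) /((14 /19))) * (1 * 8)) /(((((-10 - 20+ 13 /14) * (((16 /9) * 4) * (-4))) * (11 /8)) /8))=2565 /58201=0.04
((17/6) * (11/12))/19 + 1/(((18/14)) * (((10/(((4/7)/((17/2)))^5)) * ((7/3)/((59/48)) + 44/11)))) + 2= 4334658051491713/2028673337047560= 2.14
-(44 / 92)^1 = -11 / 23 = -0.48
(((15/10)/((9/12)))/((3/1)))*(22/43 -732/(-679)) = 92828/87591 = 1.06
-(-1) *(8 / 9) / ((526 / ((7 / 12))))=7 / 7101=0.00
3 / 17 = 0.18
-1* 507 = -507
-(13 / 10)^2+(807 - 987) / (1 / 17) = -306169 / 100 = -3061.69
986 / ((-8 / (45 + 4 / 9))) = -201637 / 36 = -5601.03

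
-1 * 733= -733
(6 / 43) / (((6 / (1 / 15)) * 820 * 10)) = 1 / 5289000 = 0.00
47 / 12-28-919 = -11317 / 12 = -943.08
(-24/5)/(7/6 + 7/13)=-1872/665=-2.82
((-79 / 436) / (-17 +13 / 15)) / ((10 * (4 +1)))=237 / 1055120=0.00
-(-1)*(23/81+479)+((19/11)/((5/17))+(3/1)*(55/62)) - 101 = 106842991/276210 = 386.82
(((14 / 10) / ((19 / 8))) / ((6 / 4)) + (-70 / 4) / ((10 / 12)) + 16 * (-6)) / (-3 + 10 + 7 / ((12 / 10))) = -66466 / 7315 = -9.09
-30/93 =-10/31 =-0.32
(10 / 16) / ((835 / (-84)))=-0.06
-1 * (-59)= 59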